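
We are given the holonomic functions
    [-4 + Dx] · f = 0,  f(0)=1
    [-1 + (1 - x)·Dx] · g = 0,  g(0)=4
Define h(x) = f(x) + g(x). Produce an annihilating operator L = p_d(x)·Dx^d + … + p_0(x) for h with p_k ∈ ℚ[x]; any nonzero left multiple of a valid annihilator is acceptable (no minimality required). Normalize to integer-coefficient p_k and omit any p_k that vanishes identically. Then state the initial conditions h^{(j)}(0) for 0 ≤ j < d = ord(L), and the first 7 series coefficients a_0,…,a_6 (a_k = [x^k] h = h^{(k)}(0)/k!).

L = (-8 + 16·x) + (14 - 32·x + 16·x^2)·Dx + (-3 + 7·x - 4·x^2)·Dx^2  (order 2).
h: a_k = 5, 8, 12, 44/3, 44/3, 188/15, 436/45, …
ICs: h(0) = 5, h′(0) = 8.

f: a_k = 1, 4, 8, 32/3, 32/3, 128/15, 256/45, …
g: a_k = 4, 4, 4, 4, 4, 4, 4, …
Sum ⇒ L₀ = lclm(L_f,L_g) in ℚ(x)⟨Dx⟩.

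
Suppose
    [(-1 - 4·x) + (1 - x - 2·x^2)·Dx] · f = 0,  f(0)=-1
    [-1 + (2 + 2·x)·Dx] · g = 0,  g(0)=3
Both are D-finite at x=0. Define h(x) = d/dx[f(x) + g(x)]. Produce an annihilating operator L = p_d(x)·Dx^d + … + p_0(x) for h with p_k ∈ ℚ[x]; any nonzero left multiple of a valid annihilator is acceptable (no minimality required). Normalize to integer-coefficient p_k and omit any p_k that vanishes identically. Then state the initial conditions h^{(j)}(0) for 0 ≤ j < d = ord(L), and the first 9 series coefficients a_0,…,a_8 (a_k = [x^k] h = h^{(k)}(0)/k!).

L = (-78 - 288·x - 288·x^2 - 240·x^3) + (-117 - 693·x - 1188·x^2 - 1332·x^3 - 720·x^4)·Dx + (26 + 52·x + 2·x^2 - 208·x^3 - 344·x^4 - 160·x^5)·Dx^2  (order 2).
h: a_k = 1/2, -27/4, -231/16, -1423/32, -26775/256, -132285/512, -1217867/2048, -5604615/4096, -201110679/65536, …
ICs: h(0) = 1/2, h′(0) = -27/4.

f: a_k = -1, -1, -3, -5, -11, -21, -43, -85, -171, …
g: a_k = 3, 3/2, -3/8, 3/16, -15/128, 21/256, -63/1024, 99/2048, -1287/32768, …
f+g: L₀ = lclm(L_f,L_g), ord ≤ 1+1.
h₀' ⇒ L via d/dx closure of L₀.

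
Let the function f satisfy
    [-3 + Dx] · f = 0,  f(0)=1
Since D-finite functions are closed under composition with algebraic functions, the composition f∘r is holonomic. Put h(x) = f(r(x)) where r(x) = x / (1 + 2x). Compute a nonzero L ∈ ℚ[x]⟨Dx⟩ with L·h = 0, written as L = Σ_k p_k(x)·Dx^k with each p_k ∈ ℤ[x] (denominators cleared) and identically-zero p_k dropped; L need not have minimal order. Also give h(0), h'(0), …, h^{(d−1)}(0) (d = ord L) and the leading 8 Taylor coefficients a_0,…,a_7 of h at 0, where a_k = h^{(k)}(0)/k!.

L = -3 + (1 + 4·x + 4·x^2)·Dx  (order 1).
h: a_k = 1, 3, -3/2, -3/2, 51/8, -519/40, 1581/80, -12441/560, …
ICs: h(0) = 1.

f: a_k = 1, 3, 9/2, 9/2, 27/8, 81/40, 81/80, 243/560, …
L₀ from L_f via x↦r, Dx↦r'^{-1}Dx.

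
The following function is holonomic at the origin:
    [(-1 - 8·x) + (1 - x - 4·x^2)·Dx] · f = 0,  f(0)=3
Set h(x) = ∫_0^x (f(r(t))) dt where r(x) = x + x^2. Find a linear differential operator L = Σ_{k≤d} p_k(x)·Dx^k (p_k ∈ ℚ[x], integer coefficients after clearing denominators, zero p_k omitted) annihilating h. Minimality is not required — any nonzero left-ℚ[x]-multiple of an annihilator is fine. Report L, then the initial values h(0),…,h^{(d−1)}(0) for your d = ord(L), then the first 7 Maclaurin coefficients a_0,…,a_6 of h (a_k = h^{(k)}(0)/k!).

L = (1 + 10·x + 24·x^2 + 16·x^3)·Dx + (-1 + x + 5·x^2 + 8·x^3 + 4·x^4)·Dx^2  (order 2).
h: a_k = 0, 3, 3/2, 6, 57/4, 183/5, 104, …
ICs: h(0) = 0, h′(0) = 3.

f: a_k = 3, 3, 15, 27, 87, 195, 543, …
Substitute x→r, Dx→(1/r')Dx; clear ⇒ L₀.
h=∫₀ˣh₀: take L = L₀·Dx.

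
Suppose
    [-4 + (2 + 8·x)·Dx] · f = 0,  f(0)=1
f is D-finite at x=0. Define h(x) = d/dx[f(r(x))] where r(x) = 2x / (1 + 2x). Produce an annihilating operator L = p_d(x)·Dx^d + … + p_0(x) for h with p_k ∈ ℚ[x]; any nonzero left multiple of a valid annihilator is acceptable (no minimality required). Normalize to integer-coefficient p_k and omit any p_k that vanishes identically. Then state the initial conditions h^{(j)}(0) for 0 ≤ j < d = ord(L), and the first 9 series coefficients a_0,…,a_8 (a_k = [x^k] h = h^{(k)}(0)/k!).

L = (-8 - 40·x) + (-1 - 12·x - 20·x^2)·Dx  (order 1).
h: a_k = 4, -32, 240, -1920, 16320, -144384, 1309952, -12083200, 112757760, …
ICs: h(0) = 4.

f: a_k = 1, 2, -2, 4, -10, 28, -84, 264, -858, …
h₀=f(r): pull back L_f along r ⇒ L₀.
Differentiate: ansatz ord ≤ ord L₀ ⇒ L.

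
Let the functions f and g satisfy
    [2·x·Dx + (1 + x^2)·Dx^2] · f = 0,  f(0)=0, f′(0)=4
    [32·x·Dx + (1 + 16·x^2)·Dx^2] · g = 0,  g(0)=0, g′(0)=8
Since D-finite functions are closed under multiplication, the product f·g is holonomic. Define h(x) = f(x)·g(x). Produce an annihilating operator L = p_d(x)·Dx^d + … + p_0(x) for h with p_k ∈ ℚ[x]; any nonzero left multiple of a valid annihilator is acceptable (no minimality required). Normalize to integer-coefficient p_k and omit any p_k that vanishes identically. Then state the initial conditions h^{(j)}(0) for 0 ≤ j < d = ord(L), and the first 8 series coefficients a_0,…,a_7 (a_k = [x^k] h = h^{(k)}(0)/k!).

L = (-384·x - 10880·x^3 - 16384·x^5 + 34816·x^7 + 98304·x^9)·Dx + (-68 - 3916·x^2 - 19584·x^4 - 14336·x^6 + 121856·x^8 + 147456·x^10)·Dx^2 + (-136·x - 2632·x^3 - 6528·x^5 + 16448·x^7 + 69632·x^9 + 49152·x^11)·Dx^3 + (-1 - 34·x^2 - 305·x^4 + 4880·x^8 + 8704·x^10 + 4096·x^12)·Dx^4  (order 4).
h: a_k = 0, 0, 32, 0, -544/3, 0, 76576/45, 0, …
ICs: h(0) = 0, h′(0) = 0, h′′(0) = 64, h′′′(0) = 0.

f: a_k = 0, 4, 0, -4/3, 0, 4/5, 0, -4/7, …
g: a_k = 0, 8, 0, -128/3, 0, 2048/5, 0, -32768/7, …
h₀=f·g: eliminate ⇒ L₀, order ≤ 2·2.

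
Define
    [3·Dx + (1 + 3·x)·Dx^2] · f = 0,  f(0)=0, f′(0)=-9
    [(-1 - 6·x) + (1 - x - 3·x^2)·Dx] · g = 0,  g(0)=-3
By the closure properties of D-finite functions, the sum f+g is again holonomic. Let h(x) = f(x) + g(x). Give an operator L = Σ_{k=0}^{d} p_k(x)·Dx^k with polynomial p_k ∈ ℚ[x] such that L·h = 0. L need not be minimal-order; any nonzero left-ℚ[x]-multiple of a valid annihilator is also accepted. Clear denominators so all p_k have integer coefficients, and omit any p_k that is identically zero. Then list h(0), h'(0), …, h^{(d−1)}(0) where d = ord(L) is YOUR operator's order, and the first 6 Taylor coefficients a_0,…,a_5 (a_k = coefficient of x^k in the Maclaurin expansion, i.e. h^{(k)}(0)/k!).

f: a_k = 0, -9, 27/2, -27, 243/4, -729/5, …
g: a_k = -3, -3, -12, -21, -57, -120, …
f+g: L₀ = lclm(L_f,L_g), ord ≤ 2+1.
L = (-270 - 1422·x - 3780·x^2 - 2916·x^3 - 2916·x^4)·Dx + (-24 - 468·x - 2736·x^2 - 5616·x^3 - 5994·x^4 - 4860·x^5)·Dx^2 + (11 + 79·x + 129·x^2 - 171·x^3 - 783·x^4 - 1377·x^5 - 972·x^6)·Dx^3  (order 3).
h: a_k = -3, -12, 3/2, -48, 15/4, -1329/5, …
ICs: h(0) = -3, h′(0) = -12, h′′(0) = 3.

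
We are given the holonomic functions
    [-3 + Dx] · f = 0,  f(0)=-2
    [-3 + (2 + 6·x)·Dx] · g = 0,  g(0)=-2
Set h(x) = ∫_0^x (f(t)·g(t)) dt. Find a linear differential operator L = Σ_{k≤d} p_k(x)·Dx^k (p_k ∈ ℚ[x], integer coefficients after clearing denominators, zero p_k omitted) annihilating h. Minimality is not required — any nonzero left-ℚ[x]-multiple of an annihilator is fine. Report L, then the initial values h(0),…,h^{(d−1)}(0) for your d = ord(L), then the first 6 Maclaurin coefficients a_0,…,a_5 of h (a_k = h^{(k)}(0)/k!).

f: a_k = -2, -6, -9, -9, -27/4, -81/20, …
g: a_k = -2, -3, 9/4, -27/8, 405/64, -1701/128, …
L₀ := L_f ⊗_s L_g (sym. prod.), ord ≤ 1.
h=∫₀ˣh₀: take L = L₀·Dx.
L = (-9 - 18·x)·Dx + (2 + 6·x)·Dx^2  (order 2).
h: a_k = 0, 4, 9, 21/2, 153/16, 891/160, …
ICs: h(0) = 0, h′(0) = 4.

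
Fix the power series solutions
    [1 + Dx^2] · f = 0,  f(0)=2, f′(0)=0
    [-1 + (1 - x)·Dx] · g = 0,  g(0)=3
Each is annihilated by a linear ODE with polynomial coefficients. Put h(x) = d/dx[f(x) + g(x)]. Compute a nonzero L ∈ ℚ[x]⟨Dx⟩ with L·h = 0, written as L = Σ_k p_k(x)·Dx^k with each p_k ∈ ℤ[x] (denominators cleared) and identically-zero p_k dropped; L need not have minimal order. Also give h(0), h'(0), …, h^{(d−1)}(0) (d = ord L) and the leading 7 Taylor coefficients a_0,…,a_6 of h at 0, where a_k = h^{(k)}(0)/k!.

f: a_k = 2, 0, -1, 0, 1/12, 0, -1/360, …
g: a_k = 3, 3, 3, 3, 3, 3, 3, …
Sum ⇒ L₀ = lclm(L_f,L_g) in ℚ(x)⟨Dx⟩.
Differentiate: ansatz ord ≤ ord L₀ ⇒ L.
L = (26 - 4·x + 2·x^2) + (-7 + 9·x - 3·x^2 + x^3)·Dx + (26 - 4·x + 2·x^2)·Dx^2 + (-7 + 9·x - 3·x^2 + x^3)·Dx^3  (order 3).
h: a_k = 3, 4, 9, 37/3, 15, 1079/60, 21, …
ICs: h(0) = 3, h′(0) = 4, h′′(0) = 18.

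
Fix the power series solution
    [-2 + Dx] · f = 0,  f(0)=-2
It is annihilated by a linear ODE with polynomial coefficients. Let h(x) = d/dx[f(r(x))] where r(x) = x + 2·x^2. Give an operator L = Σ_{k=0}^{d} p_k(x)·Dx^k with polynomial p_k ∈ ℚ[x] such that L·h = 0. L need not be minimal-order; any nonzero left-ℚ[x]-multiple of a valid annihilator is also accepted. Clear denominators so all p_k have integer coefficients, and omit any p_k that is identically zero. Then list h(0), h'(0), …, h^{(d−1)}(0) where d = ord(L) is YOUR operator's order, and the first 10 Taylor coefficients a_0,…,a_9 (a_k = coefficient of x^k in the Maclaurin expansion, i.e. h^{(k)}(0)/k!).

f: a_k = -2, -4, -4, -8/3, -4/3, -8/15, -8/45, -16/315, -4/315, -8/2835, …
h₀=f(r): pull back L_f along r ⇒ L₀.
h=h₀': d/dx-closure on L₀ ⇒ L.
L = (6 + 16·x + 32·x^2) + (-1 - 4·x)·Dx  (order 1).
h: a_k = -4, -24, -56, -400/3, -216, -5296/15, -20848/45, -63328/105, -42856/63, -305488/405, …
ICs: h(0) = -4.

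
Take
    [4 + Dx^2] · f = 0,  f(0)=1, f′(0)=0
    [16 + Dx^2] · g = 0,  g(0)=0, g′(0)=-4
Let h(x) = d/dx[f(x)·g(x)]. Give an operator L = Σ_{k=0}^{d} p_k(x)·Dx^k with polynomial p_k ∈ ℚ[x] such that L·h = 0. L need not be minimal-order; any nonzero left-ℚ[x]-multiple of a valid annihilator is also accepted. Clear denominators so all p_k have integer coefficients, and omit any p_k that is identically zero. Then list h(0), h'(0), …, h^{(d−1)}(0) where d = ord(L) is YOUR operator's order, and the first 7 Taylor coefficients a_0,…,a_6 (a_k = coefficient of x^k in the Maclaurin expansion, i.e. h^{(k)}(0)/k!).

L = 144 + 40·Dx^2 + Dx^4  (order 4).
h: a_k = -4, 0, 56, 0, -488/3, 0, 8752/45, …
ICs: h(0) = -4, h′(0) = 0, h′′(0) = 112, h′′′(0) = 0.

f: a_k = 1, 0, -2, 0, 2/3, 0, -4/45, …
g: a_k = 0, -4, 0, 32/3, 0, -128/15, 0, …
f·g: L₀ = L_f ⊗_s L_g, ord ≤ 2·2.
Differentiate: ansatz ord ≤ ord L₀ ⇒ L.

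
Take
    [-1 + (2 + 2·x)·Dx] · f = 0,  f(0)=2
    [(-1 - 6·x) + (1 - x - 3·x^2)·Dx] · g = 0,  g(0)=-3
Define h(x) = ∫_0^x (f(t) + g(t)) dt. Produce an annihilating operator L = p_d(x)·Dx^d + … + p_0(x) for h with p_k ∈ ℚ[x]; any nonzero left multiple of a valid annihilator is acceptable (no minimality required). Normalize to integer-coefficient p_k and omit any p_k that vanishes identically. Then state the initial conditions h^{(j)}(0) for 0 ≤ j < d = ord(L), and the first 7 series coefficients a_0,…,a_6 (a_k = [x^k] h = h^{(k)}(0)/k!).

f: a_k = 2, 1, -1/4, 1/8, -5/64, 7/128, -21/512, …
g: a_k = -3, -3, -12, -21, -57, -120, -291, …
Weyl lclm of L_f,L_g ⇒ L₀ (ord ≤ 2).
∫: right-multiply L₀ by Dx.
L = (17 + 57·x + 135·x^2 + 90·x^3)·Dx + (-33 - 134·x - 387·x^2 - 510·x^3 - 225·x^4)·Dx^2 + (2 + 30·x + 22·x^2 - 126·x^3 - 210·x^4 - 90·x^5)·Dx^3  (order 3).
h: a_k = 0, -1, -1, -49/12, -167/32, -3653/320, -15353/768, …
ICs: h(0) = 0, h′(0) = -1, h′′(0) = -2.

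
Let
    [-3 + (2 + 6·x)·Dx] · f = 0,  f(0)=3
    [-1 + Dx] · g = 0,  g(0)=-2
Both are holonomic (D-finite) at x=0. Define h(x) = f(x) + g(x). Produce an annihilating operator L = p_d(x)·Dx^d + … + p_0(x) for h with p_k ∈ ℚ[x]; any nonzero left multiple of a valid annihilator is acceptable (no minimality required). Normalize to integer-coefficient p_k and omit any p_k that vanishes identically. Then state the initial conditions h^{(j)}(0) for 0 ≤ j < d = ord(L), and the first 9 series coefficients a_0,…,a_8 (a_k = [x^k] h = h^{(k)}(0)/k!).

L = (15 + 18·x) + (-13 - 24·x - 36·x^2)·Dx + (-2 + 6·x + 36·x^2)·Dx^2  (order 2).
h: a_k = 1, 5/2, -35/8, 227/48, -3677/384, 76481/3840, -2066843/46080, 68201339/645120, -2659862717/10321920, …
ICs: h(0) = 1, h′(0) = 5/2.

f: a_k = 3, 9/2, -27/8, 81/16, -1215/128, 5103/256, -45927/1024, 216513/2048, -8444007/32768, …
g: a_k = -2, -2, -1, -1/3, -1/12, -1/60, -1/360, -1/2520, -1/20160, …
Sum ⇒ L₀ = lclm(L_f,L_g) in ℚ(x)⟨Dx⟩.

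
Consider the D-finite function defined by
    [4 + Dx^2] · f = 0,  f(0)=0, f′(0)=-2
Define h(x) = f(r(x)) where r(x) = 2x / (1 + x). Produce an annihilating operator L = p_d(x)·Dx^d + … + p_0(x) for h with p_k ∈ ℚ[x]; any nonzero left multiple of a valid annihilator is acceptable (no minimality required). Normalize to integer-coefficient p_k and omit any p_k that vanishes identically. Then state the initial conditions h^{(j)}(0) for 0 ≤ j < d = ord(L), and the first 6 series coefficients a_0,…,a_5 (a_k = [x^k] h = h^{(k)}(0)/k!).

L = 16 + (2 + 6·x + 6·x^2 + 2·x^3)·Dx + (1 + 4·x + 6·x^2 + 4·x^3 + x^4)·Dx^2  (order 2).
h: a_k = 0, -4, 4, 20/3, -28, 772/15, …
ICs: h(0) = 0, h′(0) = -4.

f: a_k = 0, -2, 0, 4/3, 0, -4/15, …
Change of var in L_f (x↦r) gives L₀.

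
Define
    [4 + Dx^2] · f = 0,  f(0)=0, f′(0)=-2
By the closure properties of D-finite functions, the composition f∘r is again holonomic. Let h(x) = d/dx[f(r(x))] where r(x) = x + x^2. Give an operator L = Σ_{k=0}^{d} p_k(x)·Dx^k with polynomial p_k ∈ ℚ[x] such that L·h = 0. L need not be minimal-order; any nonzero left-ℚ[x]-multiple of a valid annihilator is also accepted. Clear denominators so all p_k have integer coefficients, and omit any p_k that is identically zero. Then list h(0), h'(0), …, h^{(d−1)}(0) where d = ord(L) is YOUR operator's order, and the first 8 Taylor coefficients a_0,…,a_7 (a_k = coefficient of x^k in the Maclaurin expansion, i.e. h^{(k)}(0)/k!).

L = (16 + 32·x + 96·x^2 + 128·x^3 + 64·x^4) + (-6 - 12·x)·Dx + (1 + 4·x + 4·x^2)·Dx^2  (order 2).
h: a_k = -2, -4, 4, 16, 56/3, 0, -832/45, -896/45, …
ICs: h(0) = -2, h′(0) = -4.

f: a_k = 0, -2, 0, 4/3, 0, -4/15, 0, 8/315, …
f∘r: x↦r, Dx↦Dx/r' in L_f ⇒ L₀.
Differentiate: ansatz ord ≤ ord L₀ ⇒ L.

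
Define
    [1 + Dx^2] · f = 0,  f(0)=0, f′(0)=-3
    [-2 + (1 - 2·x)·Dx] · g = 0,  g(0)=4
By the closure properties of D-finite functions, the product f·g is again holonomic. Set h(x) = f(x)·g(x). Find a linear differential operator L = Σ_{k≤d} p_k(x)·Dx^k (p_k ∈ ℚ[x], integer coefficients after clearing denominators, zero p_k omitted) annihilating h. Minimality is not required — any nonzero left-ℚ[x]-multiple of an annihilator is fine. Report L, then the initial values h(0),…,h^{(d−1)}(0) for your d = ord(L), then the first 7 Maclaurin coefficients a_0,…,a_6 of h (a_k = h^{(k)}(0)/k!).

L = (-1 + 2·x) + 4·Dx + (-1 + 2·x)·Dx^2  (order 2).
h: a_k = 0, -12, -24, -46, -92, -1841/10, -1841/5, …
ICs: h(0) = 0, h′(0) = -12.

f: a_k = 0, -3, 0, 1/2, 0, -1/40, 0, …
g: a_k = 4, 8, 16, 32, 64, 128, 256, …
L₀ := L_f ⊗_s L_g (sym. prod.), ord ≤ 2.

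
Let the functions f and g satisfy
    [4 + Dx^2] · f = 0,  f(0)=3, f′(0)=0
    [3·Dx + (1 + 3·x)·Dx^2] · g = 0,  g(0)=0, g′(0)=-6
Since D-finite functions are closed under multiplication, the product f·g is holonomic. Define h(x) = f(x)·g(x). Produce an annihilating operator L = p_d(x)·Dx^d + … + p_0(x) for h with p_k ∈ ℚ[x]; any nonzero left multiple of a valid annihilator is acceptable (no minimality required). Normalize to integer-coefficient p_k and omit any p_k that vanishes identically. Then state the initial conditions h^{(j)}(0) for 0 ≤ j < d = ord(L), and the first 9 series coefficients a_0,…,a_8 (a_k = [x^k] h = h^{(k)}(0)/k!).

L = (-1112 - 1248·x + 7344·x^2 + 27648·x^3 + 20736·x^4) + (-48 + 2160·x + 10368·x^2 + 10368·x^3)·Dx + (-250 + 240·x + 4968·x^2 + 13824·x^3 + 10368·x^4)·Dx^2 + (-12 + 540·x + 2592·x^2 + 2592·x^3)·Dx^3 + (7 + 138·x + 783·x^2 + 1728·x^3 + 1296·x^4)·Dx^4  (order 4).
h: a_k = 0, -18, 27, -18, 135/2, -978/5, 504, -46402/35, 70827/20, …
ICs: h(0) = 0, h′(0) = -18, h′′(0) = 54, h′′′(0) = -108.

f: a_k = 3, 0, -6, 0, 2, 0, -4/15, 0, 2/105, …
g: a_k = 0, -6, 9, -18, 81/2, -486/5, 243, -4374/7, 6561/4, …
Sym-product of L_f,L_g gives L₀ (≤ ord 4).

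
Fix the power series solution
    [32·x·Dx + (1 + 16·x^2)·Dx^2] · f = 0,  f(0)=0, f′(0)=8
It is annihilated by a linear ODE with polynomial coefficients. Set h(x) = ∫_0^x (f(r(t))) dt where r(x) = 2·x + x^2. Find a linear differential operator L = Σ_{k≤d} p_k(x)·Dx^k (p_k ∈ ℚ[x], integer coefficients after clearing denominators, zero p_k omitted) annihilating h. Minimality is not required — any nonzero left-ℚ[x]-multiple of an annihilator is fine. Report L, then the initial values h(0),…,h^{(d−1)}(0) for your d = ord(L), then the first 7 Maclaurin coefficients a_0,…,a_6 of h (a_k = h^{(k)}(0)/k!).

L = (-1 + 128·x + 256·x^2 + 192·x^3 + 48·x^4)·Dx^2 + (1 + x + 64·x^2 + 128·x^3 + 80·x^4 + 16·x^5)·Dx^3  (order 3).
h: a_k = 0, 0, 8, 8/3, -256/3, -512/5, 32128/15, …
ICs: h(0) = 0, h′(0) = 0, h′′(0) = 16.

f: a_k = 0, 8, 0, -128/3, 0, 2048/5, 0, …
Substitute x→r, Dx→(1/r')Dx; clear ⇒ L₀.
∫: right-multiply L₀ by Dx.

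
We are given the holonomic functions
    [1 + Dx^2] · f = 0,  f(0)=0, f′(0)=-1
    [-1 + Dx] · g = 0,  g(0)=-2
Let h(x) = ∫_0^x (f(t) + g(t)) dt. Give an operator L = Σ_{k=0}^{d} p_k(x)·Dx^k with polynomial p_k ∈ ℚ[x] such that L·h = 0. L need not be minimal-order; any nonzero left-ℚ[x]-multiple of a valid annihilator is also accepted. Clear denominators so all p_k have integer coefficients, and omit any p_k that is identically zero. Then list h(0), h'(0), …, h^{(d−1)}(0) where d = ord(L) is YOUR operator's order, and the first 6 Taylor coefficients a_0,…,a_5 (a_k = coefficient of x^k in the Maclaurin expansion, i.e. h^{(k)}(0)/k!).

f: a_k = 0, -1, 0, 1/6, 0, -1/120, …
g: a_k = -2, -2, -1, -1/3, -1/12, -1/60, …
L₀ := lclm(L_f,L_g); ord L₀ ≤ 2+1.
Integrate: L := L₀·Dx.
L = -Dx + Dx^2 - Dx^3 + Dx^4  (order 4).
h: a_k = 0, -2, -3/2, -1/3, -1/24, -1/60, …
ICs: h(0) = 0, h′(0) = -2, h′′(0) = -3, h′′′(0) = -2.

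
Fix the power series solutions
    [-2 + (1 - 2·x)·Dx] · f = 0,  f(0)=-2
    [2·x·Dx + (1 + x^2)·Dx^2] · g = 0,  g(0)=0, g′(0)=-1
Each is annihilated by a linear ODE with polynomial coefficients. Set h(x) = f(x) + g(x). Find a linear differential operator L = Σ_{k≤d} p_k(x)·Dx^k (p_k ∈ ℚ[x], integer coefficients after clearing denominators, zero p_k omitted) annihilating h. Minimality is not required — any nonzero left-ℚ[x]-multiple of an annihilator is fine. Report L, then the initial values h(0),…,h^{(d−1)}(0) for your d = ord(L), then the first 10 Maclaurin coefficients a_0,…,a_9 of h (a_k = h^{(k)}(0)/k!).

f: a_k = -2, -4, -8, -16, -32, -64, -128, -256, -512, -1024, …
g: a_k = 0, -1, 0, 1/3, 0, -1/5, 0, 1/7, 0, -1/9, …
L₀ := lclm(L_f,L_g); ord L₀ ≤ 1+2.
L = (-4 + 32·x + 12·x^2)·Dx + (13 - 4·x + 25·x^2 + 12·x^3)·Dx^2 + (-2 + 3·x + 3·x^3 + 2·x^4)·Dx^3  (order 3).
h: a_k = -2, -5, -8, -47/3, -32, -321/5, -128, -1791/7, -512, -9217/9, …
ICs: h(0) = -2, h′(0) = -5, h′′(0) = -16.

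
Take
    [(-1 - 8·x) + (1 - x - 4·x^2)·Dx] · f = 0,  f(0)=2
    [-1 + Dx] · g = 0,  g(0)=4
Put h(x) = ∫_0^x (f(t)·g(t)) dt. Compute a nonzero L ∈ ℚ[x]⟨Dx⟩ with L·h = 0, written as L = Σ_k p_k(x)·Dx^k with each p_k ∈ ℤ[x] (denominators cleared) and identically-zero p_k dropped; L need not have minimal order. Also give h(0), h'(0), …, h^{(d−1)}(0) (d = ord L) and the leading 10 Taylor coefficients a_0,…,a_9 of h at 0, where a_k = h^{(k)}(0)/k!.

f: a_k = 2, 2, 10, 18, 58, 130, 362, 882, 2330, 5858, …
g: a_k = 4, 4, 2, 2/3, 1/6, 1/30, 1/180, 1/1260, 1/10080, 1/90720, …
Sym-product of L_f,L_g gives L₀ (≤ ord 1).
h=∫h₀ ⇒ L = L₀·Dx.
L = (2 + 7·x - 4·x^2)·Dx + (-1 + x + 4·x^2)·Dx^2  (order 2).
h: a_k = 0, 8, 8, 52/3, 88/3, 977/15, 5963/45, 26971/90, 831287/1260, 68891713/45360, …
ICs: h(0) = 0, h′(0) = 8.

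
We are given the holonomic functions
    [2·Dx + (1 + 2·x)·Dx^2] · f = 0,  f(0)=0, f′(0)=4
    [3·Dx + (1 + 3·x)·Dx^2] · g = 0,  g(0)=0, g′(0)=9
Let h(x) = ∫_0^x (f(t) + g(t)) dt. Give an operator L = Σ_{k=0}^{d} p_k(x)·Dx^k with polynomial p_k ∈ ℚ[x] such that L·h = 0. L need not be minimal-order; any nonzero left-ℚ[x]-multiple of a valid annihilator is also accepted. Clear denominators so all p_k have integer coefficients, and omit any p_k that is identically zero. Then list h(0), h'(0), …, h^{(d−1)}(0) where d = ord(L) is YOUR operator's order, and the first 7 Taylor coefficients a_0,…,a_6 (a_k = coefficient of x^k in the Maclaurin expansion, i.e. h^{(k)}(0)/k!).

L = 12·Dx^2 + (10 + 24·x)·Dx^3 + (1 + 5·x + 6·x^2)·Dx^4  (order 4).
h: a_k = 0, 0, 13/2, -35/6, 97/12, -55/4, 793/30, …
ICs: h(0) = 0, h′(0) = 0, h′′(0) = 13, h′′′(0) = -35.

f: a_k = 0, 4, -4, 16/3, -8, 64/5, -64/3, …
g: a_k = 0, 9, -27/2, 27, -243/4, 729/5, -729/2, …
L₀ := lclm(L_f,L_g); ord L₀ ≤ 2+2.
∫: right-multiply L₀ by Dx.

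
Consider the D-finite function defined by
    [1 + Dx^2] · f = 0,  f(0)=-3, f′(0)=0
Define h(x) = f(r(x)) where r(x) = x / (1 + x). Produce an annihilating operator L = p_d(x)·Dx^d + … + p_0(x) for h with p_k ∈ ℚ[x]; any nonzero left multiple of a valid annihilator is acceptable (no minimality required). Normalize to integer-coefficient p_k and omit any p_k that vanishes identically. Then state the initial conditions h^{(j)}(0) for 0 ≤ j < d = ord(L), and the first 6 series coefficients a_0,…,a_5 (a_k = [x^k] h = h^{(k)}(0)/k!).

f: a_k = -3, 0, 3/2, 0, -1/8, 0, …
f∘r: x↦r, Dx↦Dx/r' in L_f ⇒ L₀.
L = 1 + (2 + 6·x + 6·x^2 + 2·x^3)·Dx + (1 + 4·x + 6·x^2 + 4·x^3 + x^4)·Dx^2  (order 2).
h: a_k = -3, 0, 3/2, -3, 35/8, -11/2, …
ICs: h(0) = -3, h′(0) = 0.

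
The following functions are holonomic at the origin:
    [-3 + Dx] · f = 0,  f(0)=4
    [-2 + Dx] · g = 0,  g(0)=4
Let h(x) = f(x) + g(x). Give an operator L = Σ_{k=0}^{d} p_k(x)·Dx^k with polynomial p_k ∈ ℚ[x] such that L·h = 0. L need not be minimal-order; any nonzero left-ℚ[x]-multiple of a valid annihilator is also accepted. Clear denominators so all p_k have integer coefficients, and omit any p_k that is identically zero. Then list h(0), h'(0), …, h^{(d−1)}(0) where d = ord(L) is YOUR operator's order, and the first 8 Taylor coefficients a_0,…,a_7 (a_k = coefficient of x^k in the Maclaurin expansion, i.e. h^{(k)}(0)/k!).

L = 6 - 5·Dx + Dx^2  (order 2).
h: a_k = 8, 20, 26, 70/3, 97/6, 55/6, 793/180, 463/252, …
ICs: h(0) = 8, h′(0) = 20.

f: a_k = 4, 12, 18, 18, 27/2, 81/10, 81/20, 243/140, …
g: a_k = 4, 8, 8, 16/3, 8/3, 16/15, 16/45, 32/315, …
Weyl lclm of L_f,L_g ⇒ L₀ (ord ≤ 2).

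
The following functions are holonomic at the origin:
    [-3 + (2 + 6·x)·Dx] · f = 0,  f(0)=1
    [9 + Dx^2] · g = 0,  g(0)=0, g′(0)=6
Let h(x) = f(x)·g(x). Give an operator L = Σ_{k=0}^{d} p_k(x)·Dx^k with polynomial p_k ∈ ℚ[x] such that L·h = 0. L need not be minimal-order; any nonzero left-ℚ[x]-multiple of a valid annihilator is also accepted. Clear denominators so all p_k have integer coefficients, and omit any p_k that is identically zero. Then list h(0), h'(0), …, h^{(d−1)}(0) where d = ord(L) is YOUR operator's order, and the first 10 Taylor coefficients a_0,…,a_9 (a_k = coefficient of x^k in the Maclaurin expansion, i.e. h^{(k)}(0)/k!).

f: a_k = 1, 3/2, -9/8, 27/16, -405/128, 1701/256, -15309/1024, 72171/2048, -2814669/32768, 14073345/65536, …
g: a_k = 0, 6, 0, -9, 0, 81/20, 0, -243/280, 0, 243/2240, …
f·g: L₀ = L_f ⊗_s L_g, ord ≤ 1·2.
L = (63 + 216·x + 324·x^2) + (-12 - 36·x)·Dx + (4 + 24·x + 36·x^2)·Dx^2  (order 2).
h: a_k = 0, 6, 9, -63/4, -27/8, -1539/320, 19683/640, -238869/3584, 5632983/35840, -45021825/114688, …
ICs: h(0) = 0, h′(0) = 6.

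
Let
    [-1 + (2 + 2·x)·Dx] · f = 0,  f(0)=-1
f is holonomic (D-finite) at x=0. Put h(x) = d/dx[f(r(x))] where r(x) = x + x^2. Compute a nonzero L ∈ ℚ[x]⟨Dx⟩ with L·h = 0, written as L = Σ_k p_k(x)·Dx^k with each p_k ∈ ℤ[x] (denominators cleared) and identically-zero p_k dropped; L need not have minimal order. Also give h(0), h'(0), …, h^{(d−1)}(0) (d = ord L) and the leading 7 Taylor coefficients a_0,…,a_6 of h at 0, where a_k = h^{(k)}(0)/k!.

f: a_k = -1, -1/2, 1/8, -1/16, 5/128, -7/256, 21/1024, …
h₀=f(r): pull back L_f along r ⇒ L₀.
Derive L from L₀ (diff closure).
L = 3 + (-2 - 6·x - 6·x^2 - 4·x^3)·Dx  (order 1).
h: a_k = -1/2, -3/4, 9/16, -3/32, -75/256, 171/512, -147/2048, …
ICs: h(0) = -1/2.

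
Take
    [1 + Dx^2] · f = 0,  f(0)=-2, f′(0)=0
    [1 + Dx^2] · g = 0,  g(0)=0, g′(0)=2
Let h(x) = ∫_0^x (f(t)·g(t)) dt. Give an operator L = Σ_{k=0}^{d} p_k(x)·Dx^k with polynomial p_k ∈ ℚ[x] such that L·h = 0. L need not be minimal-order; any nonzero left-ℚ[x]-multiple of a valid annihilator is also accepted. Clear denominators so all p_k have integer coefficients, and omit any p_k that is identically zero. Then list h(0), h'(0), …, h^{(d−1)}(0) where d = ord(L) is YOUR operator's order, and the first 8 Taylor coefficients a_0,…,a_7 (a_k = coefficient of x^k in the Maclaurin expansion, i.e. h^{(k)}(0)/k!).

L = 4·Dx^2 + Dx^4  (order 4).
h: a_k = 0, 0, -2, 0, 2/3, 0, -4/45, 0, …
ICs: h(0) = 0, h′(0) = 0, h′′(0) = -4, h′′′(0) = 0.

f: a_k = -2, 0, 1, 0, -1/12, 0, 1/360, 0, …
g: a_k = 0, 2, 0, -1/3, 0, 1/60, 0, -1/2520, …
L₀ := L_f ⊗_s L_g (sym. prod.), ord ≤ 4.
h=∫₀ˣh₀: take L = L₀·Dx.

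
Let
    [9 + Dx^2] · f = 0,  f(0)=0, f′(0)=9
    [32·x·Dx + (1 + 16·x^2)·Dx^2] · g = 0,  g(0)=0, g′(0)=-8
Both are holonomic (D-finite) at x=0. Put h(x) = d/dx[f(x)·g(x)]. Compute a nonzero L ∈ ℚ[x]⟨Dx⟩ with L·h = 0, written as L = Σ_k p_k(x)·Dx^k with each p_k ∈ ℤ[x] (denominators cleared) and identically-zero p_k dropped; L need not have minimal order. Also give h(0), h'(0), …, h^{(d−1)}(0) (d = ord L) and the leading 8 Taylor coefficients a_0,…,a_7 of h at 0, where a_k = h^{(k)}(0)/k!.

L = (2922993 + 113986656·x^2 + 3239661312·x^4 + 5952061440·x^6 + 4156489728·x^8 - 7644119040·x^10 + 110075314176·x^12) + (1760832·x + 128480256·x^3 + 1888911360·x^5 + 5308416000·x^7 + 15288238080·x^9 + 48922361856·x^11)·Dx + (341202 + 13887168·x^2 + 389230080·x^4 + 940474368·x^6 + 1603141632·x^8 + 3737124864·x^10 + 24461180928·x^12)·Dx^2 + (195648·x + 14275584·x^3 + 209879040·x^5 + 589824000·x^7 + 1698693120·x^9 + 5435817984·x^11)·Dx^3 + (1825 + 135776·x^2 + 3251968·x^4 + 31014912·x^6 + 126812160·x^8 + 509607936·x^10 + 1358954496·x^12)·Dx^4  (order 4).
h: a_k = 0, -144, 0, 1968, 0, -25866, 0, 383436, …
ICs: h(0) = 0, h′(0) = -144, h′′(0) = 0, h′′′(0) = 11808.

f: a_k = 0, 9, 0, -27/2, 0, 243/40, 0, -729/560, …
g: a_k = 0, -8, 0, 128/3, 0, -2048/5, 0, 32768/7, …
Product ⇒ symmetric product L₀, ord ≤ 4.
h=h₀': d/dx-closure on L₀ ⇒ L.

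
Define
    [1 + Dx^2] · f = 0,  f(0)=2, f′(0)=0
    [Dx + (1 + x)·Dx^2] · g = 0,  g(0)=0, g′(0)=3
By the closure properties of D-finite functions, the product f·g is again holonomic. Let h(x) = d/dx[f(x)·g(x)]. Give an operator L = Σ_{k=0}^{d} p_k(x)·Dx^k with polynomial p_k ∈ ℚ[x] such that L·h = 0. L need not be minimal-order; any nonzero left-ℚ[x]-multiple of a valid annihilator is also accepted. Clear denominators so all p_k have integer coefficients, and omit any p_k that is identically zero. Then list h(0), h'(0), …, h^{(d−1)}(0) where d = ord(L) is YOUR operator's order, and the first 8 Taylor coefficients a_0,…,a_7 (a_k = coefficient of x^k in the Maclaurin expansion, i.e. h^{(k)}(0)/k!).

f: a_k = 2, 0, -1, 0, 1/12, 0, -1/360, 0, …
g: a_k = 0, 3, -3/2, 1, -3/4, 3/5, -1/2, 3/7, …
L₀ := L_f ⊗_s L_g (sym. prod.), ord ≤ 4.
Differentiate: ansatz ord ≤ ord L₀ ⇒ L.
L = (-25 - 44·x - 42·x^2 + 12·x^3 + 43·x^4 + 24·x^5 + 4·x^6) + (-24 - 32·x + 20·x^2 + 60·x^3 + 40·x^4 + 8·x^5)·Dx + (-28 - 44·x - 14·x^2 + 72·x^3 + 98·x^4 + 48·x^5 + 8·x^6)·Dx^2 + (-24 - 32·x + 20·x^2 + 60·x^3 + 40·x^4 + 8·x^5)·Dx^3 + (-3 + 28·x^2 + 60·x^3 + 55·x^4 + 24·x^5 + 4·x^6)·Dx^4  (order 4).
h: a_k = 6, -6, -3, 0, 9/4, -9/4, 93/40, -37/15, …
ICs: h(0) = 6, h′(0) = -6, h′′(0) = -6, h′′′(0) = 0.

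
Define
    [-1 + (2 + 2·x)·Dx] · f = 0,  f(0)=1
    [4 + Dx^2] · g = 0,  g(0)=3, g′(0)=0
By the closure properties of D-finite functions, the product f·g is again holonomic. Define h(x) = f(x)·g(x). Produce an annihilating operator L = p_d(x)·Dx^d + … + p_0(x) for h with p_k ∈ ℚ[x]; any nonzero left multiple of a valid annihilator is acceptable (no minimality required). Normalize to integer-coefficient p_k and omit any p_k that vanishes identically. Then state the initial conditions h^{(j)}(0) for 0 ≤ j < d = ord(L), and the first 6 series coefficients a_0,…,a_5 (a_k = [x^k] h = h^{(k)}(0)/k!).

f: a_k = 1, 1/2, -1/8, 1/16, -5/128, 7/256, …
g: a_k = 3, 0, -6, 0, 2, 0, …
Sym-product of L_f,L_g gives L₀ (≤ ord 2).
L = (19 + 32·x + 16·x^2) + (-4 - 4·x)·Dx + (4 + 8·x + 4·x^2)·Dx^2  (order 2).
h: a_k = 3, 3/2, -51/8, -45/16, 337/128, 181/256, …
ICs: h(0) = 3, h′(0) = 3/2.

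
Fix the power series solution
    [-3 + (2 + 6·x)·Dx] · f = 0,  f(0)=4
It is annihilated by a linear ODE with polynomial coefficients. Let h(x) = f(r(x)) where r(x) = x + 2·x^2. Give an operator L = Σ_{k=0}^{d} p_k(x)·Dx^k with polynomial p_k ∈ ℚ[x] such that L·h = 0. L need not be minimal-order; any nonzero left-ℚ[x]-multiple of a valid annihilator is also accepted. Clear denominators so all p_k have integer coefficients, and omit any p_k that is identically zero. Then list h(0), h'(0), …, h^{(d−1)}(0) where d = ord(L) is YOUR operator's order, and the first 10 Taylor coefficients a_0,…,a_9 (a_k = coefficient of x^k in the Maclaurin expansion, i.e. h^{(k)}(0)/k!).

f: a_k = 4, 6, -9/2, 27/4, -405/32, 1701/64, -15309/256, 72171/512, -2814669/8192, 14073345/16384, …
h₀=f(r): pull back L_f along r ⇒ L₀.
L = (-3 - 12·x) + (2 + 6·x + 12·x^2)·Dx  (order 1).
h: a_k = 4, 6, 15/2, -45/4, 315/32, 405/64, -11205/256, 41715/512, -282285/8192, -3928095/16384, …
ICs: h(0) = 4.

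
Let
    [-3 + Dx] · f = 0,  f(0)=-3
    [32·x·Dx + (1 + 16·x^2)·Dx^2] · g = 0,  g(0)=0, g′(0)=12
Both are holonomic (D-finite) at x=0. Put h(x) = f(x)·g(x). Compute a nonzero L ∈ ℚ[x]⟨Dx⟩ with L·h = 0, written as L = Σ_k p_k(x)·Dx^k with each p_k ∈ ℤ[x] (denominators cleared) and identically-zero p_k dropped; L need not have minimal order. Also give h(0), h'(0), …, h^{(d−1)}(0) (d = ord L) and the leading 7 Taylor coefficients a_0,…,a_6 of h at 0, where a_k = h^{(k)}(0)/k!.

L = (9 - 96·x + 144·x^2) + (-6 + 32·x - 96·x^2)·Dx + (1 + 16·x^2)·Dx^2  (order 2).
h: a_k = 0, -36, -108, 30, 414, -11007/10, -9477/2, …
ICs: h(0) = 0, h′(0) = -36.

f: a_k = -3, -9, -27/2, -27/2, -81/8, -243/40, -243/80, …
g: a_k = 0, 12, 0, -64, 0, 3072/5, 0, …
L₀ := L_f ⊗_s L_g (sym. prod.), ord ≤ 2.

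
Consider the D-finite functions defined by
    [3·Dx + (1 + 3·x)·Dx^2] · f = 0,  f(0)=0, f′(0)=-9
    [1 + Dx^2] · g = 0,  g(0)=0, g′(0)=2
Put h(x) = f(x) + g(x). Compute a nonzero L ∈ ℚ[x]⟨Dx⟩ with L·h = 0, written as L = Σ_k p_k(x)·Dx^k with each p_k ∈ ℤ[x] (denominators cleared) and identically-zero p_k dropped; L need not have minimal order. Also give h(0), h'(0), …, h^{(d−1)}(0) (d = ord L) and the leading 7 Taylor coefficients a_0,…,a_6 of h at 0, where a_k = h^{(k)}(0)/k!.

f: a_k = 0, -9, 27/2, -27, 243/4, -729/5, 729/2, …
g: a_k = 0, 2, 0, -1/3, 0, 1/60, 0, …
Weyl lclm of L_f,L_g ⇒ L₀ (ord ≤ 4).
L = (165 + 18·x + 27·x^2)·Dx + (19 + 63·x + 27·x^2 + 27·x^3)·Dx^2 + (165 + 18·x + 27·x^2)·Dx^3 + (19 + 63·x + 27·x^2 + 27·x^3)·Dx^4  (order 4).
h: a_k = 0, -7, 27/2, -82/3, 243/4, -8747/60, 729/2, …
ICs: h(0) = 0, h′(0) = -7, h′′(0) = 27, h′′′(0) = -164.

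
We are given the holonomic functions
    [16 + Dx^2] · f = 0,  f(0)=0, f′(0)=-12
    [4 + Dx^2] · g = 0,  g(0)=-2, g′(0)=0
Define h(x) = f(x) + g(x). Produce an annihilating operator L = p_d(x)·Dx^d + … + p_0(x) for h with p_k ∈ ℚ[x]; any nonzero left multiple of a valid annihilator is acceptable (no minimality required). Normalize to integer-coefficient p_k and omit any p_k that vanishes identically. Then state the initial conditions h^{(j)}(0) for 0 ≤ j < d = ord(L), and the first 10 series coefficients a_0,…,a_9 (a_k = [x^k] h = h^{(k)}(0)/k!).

L = 64 + 20·Dx^2 + Dx^4  (order 4).
h: a_k = -2, -12, 4, 32, -4/3, -128/5, 8/45, 1024/105, -4/315, -2048/945, …
ICs: h(0) = -2, h′(0) = -12, h′′(0) = 8, h′′′(0) = 192.

f: a_k = 0, -12, 0, 32, 0, -128/5, 0, 1024/105, 0, -2048/945, …
g: a_k = -2, 0, 4, 0, -4/3, 0, 8/45, 0, -4/315, 0, …
L₀ := lclm(L_f,L_g); ord L₀ ≤ 2+2.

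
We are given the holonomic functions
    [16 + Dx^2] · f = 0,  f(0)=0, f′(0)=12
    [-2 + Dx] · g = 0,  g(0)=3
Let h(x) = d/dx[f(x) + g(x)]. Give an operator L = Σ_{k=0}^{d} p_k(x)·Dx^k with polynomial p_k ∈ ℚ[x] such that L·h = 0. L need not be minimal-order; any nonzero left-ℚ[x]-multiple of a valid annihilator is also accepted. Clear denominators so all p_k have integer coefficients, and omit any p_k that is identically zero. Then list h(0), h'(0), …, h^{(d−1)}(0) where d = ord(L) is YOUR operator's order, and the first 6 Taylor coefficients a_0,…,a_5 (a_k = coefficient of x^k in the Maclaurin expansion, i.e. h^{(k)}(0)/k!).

f: a_k = 0, 12, 0, -32, 0, 128/5, …
g: a_k = 3, 6, 6, 4, 2, 4/5, …
L₀ := lclm(L_f,L_g); ord L₀ ≤ 2+1.
Differentiate: ansatz ord ≤ ord L₀ ⇒ L.
L = 32 - 16·Dx + 2·Dx^2 - Dx^3  (order 3).
h: a_k = 18, 12, -84, 8, 132, 8/5, …
ICs: h(0) = 18, h′(0) = 12, h′′(0) = -168.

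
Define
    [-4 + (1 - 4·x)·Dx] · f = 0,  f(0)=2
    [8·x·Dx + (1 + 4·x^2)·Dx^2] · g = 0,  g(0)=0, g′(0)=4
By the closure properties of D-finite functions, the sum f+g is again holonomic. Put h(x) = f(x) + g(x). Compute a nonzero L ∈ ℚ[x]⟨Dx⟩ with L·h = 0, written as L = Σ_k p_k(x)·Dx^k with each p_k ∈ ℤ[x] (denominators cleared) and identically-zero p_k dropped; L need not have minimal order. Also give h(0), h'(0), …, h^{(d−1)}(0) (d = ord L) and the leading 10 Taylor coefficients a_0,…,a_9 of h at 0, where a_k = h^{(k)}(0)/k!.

L = (-8 + 128·x + 96·x^2)·Dx + (13 - 8·x + 100·x^2 + 96·x^3)·Dx^2 + (-1 + 3·x + 12·x^3 + 16·x^4)·Dx^3  (order 3).
h: a_k = 2, 12, 32, 368/3, 512, 10304/5, 8192, 229120/7, 131072, 4719616/9, …
ICs: h(0) = 2, h′(0) = 12, h′′(0) = 64.

f: a_k = 2, 8, 32, 128, 512, 2048, 8192, 32768, 131072, 524288, …
g: a_k = 0, 4, 0, -16/3, 0, 64/5, 0, -256/7, 0, 1024/9, …
f+g: L₀ = lclm(L_f,L_g), ord ≤ 1+2.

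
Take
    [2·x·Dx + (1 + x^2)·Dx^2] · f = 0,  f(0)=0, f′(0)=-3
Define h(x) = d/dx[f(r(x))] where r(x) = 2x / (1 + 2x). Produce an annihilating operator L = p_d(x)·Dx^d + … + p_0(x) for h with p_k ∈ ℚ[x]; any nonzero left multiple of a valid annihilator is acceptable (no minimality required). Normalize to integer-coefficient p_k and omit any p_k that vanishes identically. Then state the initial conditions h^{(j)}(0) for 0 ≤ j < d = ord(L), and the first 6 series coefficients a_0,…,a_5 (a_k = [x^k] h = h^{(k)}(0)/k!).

L = (4 + 16·x) + (1 + 4·x + 8·x^2)·Dx  (order 1).
h: a_k = -6, 24, -48, 0, 384, -1536, …
ICs: h(0) = -6.

f: a_k = 0, -3, 0, 1, 0, -3/5, …
h₀=f(r): pull back L_f along r ⇒ L₀.
h₀' ⇒ L via d/dx closure of L₀.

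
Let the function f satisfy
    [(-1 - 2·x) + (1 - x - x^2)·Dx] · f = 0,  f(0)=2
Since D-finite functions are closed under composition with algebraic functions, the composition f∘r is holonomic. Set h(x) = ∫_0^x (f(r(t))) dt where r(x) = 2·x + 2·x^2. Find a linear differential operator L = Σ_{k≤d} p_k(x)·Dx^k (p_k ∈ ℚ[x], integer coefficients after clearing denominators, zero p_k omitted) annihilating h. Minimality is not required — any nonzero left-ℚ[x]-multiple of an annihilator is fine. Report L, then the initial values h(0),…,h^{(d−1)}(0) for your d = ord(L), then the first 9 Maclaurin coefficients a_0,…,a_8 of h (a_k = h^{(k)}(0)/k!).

L = (2 + 12·x + 24·x^2 + 16·x^3)·Dx + (-1 + 2·x + 6·x^2 + 8·x^3 + 4·x^4)·Dx^2  (order 2).
h: a_k = 0, 2, 2, 20/3, 20, 64, 216, 5232/7, 2640, …
ICs: h(0) = 0, h′(0) = 2.

f: a_k = 2, 2, 4, 6, 10, 16, 26, 42, 68, …
Change of var in L_f (x↦r) gives L₀.
Integrate: L := L₀·Dx.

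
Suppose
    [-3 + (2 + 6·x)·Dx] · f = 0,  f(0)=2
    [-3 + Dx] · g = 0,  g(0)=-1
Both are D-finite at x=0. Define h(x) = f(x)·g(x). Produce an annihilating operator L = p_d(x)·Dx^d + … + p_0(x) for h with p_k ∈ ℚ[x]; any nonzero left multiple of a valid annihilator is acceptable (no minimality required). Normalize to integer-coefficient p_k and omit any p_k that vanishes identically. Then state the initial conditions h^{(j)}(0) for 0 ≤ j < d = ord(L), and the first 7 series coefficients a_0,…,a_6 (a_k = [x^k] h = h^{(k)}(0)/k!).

L = (-9 - 18·x) + (2 + 6·x)·Dx  (order 1).
h: a_k = -2, -9, -63/4, -153/8, -891/64, -8667/640, 7209/2560, …
ICs: h(0) = -2.

f: a_k = 2, 3, -9/4, 27/8, -405/64, 1701/128, -15309/512, …
g: a_k = -1, -3, -9/2, -9/2, -27/8, -81/40, -81/80, …
h₀=f·g: eliminate ⇒ L₀, order ≤ 1·1.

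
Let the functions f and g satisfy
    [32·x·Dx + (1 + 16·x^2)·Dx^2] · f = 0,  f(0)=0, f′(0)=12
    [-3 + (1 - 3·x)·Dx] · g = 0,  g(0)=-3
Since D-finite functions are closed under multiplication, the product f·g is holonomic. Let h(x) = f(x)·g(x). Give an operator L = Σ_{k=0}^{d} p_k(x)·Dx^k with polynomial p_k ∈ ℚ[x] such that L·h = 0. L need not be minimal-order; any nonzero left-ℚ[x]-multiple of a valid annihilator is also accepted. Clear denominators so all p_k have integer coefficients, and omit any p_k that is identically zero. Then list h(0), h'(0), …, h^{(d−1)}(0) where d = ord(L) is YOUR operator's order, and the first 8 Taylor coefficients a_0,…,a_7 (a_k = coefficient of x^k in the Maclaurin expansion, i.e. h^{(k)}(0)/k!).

f: a_k = 0, 12, 0, -64, 0, 3072/5, 0, -49152/7, …
g: a_k = -3, -9, -27, -81, -243, -729, -2187, -6561, …
L₀ := L_f ⊗_s L_g (sym. prod.), ord ≤ 2.
L = 96·x + (6 - 32·x + 192·x^2)·Dx + (-1 + 3·x - 16·x^2 + 48·x^3)·Dx^2  (order 2).
h: a_k = 0, -36, -108, -132, -396, -15156/5, -45468/5, -217548/35, …
ICs: h(0) = 0, h′(0) = -36.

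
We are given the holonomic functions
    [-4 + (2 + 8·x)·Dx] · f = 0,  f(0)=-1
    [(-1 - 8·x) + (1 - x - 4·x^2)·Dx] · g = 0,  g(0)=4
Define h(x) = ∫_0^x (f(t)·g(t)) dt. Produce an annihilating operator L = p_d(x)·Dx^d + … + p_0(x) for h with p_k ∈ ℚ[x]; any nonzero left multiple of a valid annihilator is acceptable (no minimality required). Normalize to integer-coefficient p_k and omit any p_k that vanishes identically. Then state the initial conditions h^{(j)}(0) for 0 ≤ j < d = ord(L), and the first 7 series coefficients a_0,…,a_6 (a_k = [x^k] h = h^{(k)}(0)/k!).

f: a_k = -1, -2, 2, -4, 10, -28, 84, …
g: a_k = 4, 4, 20, 36, 116, 260, 724, …
Product ⇒ symmetric product L₀, ord ≤ 1.
Integrate: L := L₀·Dx.
L = (3 + 10·x + 24·x^2)·Dx + (-1 - 3·x + 8·x^2 + 16·x^3)·Dx^2  (order 2).
h: a_k = 0, -4, -6, -20/3, -21, -124/5, -286/3, …
ICs: h(0) = 0, h′(0) = -4.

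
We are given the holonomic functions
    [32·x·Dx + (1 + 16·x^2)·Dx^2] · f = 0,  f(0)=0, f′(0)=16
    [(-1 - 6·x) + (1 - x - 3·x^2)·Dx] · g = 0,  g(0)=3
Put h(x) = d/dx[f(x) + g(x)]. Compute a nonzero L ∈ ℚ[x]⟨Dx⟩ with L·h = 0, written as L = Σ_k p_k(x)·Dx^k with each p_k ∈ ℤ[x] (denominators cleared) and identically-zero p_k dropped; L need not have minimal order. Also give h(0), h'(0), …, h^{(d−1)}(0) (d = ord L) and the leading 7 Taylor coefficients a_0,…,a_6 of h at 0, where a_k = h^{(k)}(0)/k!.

L = (128 - 512·x - 10560·x^2 - 25344·x^3 - 95904·x^4 - 41472·x^6) + (-37 - 208·x + 206·x^2 - 1476·x^3 - 24336·x^4 - 66528·x^5 - 6912·x^6 - 41472·x^7)·Dx + (4 + 21·x + 198·x^2 + 90·x^3 + 1775·x^4 - 4080·x^5 - 6336·x^6 - 2304·x^7 - 6912·x^8)·Dx^2  (order 2).
h: a_k = 19, 24, -193, 228, 4696, 1746, -60979, …
ICs: h(0) = 19, h′(0) = 24.

f: a_k = 0, 16, 0, -256/3, 0, 4096/5, 0, …
g: a_k = 3, 3, 12, 21, 57, 120, 291, …
Weyl lclm of L_f,L_g ⇒ L₀ (ord ≤ 3).
Derive L from L₀ (diff closure).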